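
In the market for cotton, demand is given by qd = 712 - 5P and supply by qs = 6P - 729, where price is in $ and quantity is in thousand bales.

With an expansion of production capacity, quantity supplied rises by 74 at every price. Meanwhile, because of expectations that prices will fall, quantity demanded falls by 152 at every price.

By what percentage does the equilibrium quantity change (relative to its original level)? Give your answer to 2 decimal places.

Solve the original market: 712 - 5P = 6P - 729, hence P = 131 and q = 57.
With the change applied: demand qd = 560 - 5P, supply qs = 6P - 655.
Setting them equal: 560 - 5P = 6P - 655 → 1215 = 11P, so P = 1215/11 ≈ 110.4545 and q = 85/11 ≈ 7.7273.
%Δq = (7.7273 − 57) / 57 × 100 = -86.44%.

-86.44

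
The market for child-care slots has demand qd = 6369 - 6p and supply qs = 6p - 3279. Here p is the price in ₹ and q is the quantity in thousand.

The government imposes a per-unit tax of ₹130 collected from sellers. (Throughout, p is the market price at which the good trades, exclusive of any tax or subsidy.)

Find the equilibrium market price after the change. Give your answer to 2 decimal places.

Solve the original market: 6369 - 6p = 6p - 3279, hence p = 804 and q = 1545.
Since sellers keep the price net of the tax, the effective supply curve becomes qs = 6p - 4059.
New equilibrium: 6369 - 6p = 6p - 4059 ⇒ 10428 = 12p ⇒ p = 869, q = 1155.

869.00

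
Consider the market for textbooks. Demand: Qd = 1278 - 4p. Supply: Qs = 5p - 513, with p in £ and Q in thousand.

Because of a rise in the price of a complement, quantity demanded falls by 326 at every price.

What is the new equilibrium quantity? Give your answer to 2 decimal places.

300.89

Original equilibrium: 1278 - 4p = 5p - 513 gives 1791 = 9p, so p = 199 and Q = 482.
The shock moves the curves to Qd = 952 - 4p and Qs = 5p - 513.
New equilibrium: 952 - 4p = 5p - 513 ⇒ 1465 = 9p ⇒ p = 1465/9 ≈ 162.7778, Q = 2708/9 ≈ 300.8889.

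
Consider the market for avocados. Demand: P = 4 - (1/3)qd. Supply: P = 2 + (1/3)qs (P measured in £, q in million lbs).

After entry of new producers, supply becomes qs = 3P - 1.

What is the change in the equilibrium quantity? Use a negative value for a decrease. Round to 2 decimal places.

Solve the original market: 12 - 3P = 3P - 6, hence P = 3 and q = 3.
The shock moves the curves to qd = 12 - 3P and qs = 3P - 1.
Clearing the new market: 12 - 3P = 3P - 1, so P = 13/6 ≈ 2.1667 and q = 5.5.
Δq = 5.5 − 3 = +2.50.

+2.50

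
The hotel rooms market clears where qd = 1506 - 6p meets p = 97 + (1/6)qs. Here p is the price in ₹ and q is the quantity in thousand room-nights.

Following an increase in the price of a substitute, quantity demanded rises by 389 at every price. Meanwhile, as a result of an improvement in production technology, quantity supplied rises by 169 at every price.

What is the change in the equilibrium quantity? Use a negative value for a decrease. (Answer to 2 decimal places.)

Original equilibrium: 1506 - 6p = 6p - 582 gives 2088 = 12p, so p = 174 and q = 462.
With the change applied: demand qd = 1895 - 6p, supply qs = 6p - 413.
Setting them equal: 1895 - 6p = 6p - 413 → 2308 = 12p, so p = 577/3 ≈ 192.3333 and q = 741.
Δq = 741 − 462 = +279.00.

+279.00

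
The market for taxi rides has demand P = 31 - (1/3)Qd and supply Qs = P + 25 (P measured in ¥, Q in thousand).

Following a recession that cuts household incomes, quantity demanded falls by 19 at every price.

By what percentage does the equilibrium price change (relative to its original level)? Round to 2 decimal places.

Before the shock: 93 - 3P = P + 25 ⇒ 68 = 4P ⇒ P = 17, Q = 42.
After the shift, demand is Qd = 74 - 3P and supply is Qs = P + 25.
New equilibrium: 74 - 3P = P + 25 ⇒ 49 = 4P ⇒ P = 12.25, Q = 37.25.
%ΔP = (12.25 − 17) / 17 × 100 = -27.94%.

-27.94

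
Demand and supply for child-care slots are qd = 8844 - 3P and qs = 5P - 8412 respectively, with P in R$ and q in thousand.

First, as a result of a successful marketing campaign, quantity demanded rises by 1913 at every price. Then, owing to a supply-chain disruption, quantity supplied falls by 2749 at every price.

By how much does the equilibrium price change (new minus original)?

Solve the original market: 8844 - 3P = 5P - 8412, hence P = 2157 and q = 2373.
With the change applied: demand qd = 10757 - 3P, supply qs = 5P - 11161.
Clearing the new market: 10757 - 3P = 5P - 11161, so P = 2739.75 and q = 2537.75.
ΔP = 2739.75 − 2157 = +582.75.

+582.75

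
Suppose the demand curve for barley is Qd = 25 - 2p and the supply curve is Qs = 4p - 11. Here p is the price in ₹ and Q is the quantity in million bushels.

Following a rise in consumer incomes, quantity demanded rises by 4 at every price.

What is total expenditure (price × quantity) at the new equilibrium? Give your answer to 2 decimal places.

Before the shock: 25 - 2p = 4p - 11 ⇒ 36 = 6p ⇒ p = 6, Q = 13.
The shock moves the curves to Qd = 29 - 2p and Qs = 4p - 11.
New equilibrium: 29 - 2p = 4p - 11 ⇒ 40 = 6p ⇒ p = 20/3 ≈ 6.6667, Q = 47/3 ≈ 15.6667.
New expenditure = 6.6667 × 15.6667 = 104.44.

104.44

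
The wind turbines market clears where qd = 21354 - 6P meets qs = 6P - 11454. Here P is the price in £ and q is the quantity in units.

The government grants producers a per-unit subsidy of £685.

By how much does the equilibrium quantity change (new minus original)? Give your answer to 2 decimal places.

+2055.00

Initially, 21354 - 6P = 6P - 11454, so 32808 = 12P and P = 2734, q = 4950.
Since sellers receive the price plus the subsidy, the effective supply curve becomes qs = 6P - 7344.
New equilibrium: 21354 - 6P = 6P - 7344 ⇒ 28698 = 12P ⇒ P = 2391.5, q = 7005.
Δq = 7005 − 4950 = +2055.00.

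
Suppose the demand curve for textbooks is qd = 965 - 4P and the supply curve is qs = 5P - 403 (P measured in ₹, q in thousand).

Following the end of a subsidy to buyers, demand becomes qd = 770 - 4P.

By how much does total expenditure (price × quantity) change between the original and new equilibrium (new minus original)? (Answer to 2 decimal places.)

Before the shock: 965 - 4P = 5P - 403 ⇒ 1368 = 9P ⇒ P = 152, q = 357.
After the shift, demand is qd = 770 - 4P and supply is qs = 5P - 403.
Equate the new curves: 770 - 4P = 5P - 403, giving 1173 = 9P, P = 391/3 ≈ 130.3333, q = 746/3 ≈ 248.6667.
Expenditure moves from 152×357 = 54264 to 130.3333×248.6667 = 32409.5556; change = -21854.44.

-21854.44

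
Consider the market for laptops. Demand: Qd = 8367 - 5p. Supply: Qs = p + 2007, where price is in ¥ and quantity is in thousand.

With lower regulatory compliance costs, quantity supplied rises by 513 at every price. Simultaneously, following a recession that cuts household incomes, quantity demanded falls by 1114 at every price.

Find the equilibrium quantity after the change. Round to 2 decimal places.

3308.83

Solve the original market: 8367 - 5p = p + 2007, hence p = 1060 and Q = 3067.
With the change applied: demand Qd = 7253 - 5p, supply Qs = p + 2520.
Equate the new curves: 7253 - 5p = p + 2520, giving 4733 = 6p, p = 4733/6 ≈ 788.8333, Q = 19853/6 ≈ 3308.8333.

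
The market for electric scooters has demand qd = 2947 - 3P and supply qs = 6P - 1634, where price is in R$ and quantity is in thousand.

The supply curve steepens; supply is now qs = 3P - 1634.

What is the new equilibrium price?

763.5

Before the shock: 2947 - 3P = 6P - 1634 ⇒ 4581 = 9P ⇒ P = 509, q = 1420.
The new curves are qd = 2947 - 3P (demand) and qs = 3P - 1634 (supply).
Setting them equal: 2947 - 3P = 3P - 1634 → 4581 = 6P, so P = 763.5 and q = 656.5.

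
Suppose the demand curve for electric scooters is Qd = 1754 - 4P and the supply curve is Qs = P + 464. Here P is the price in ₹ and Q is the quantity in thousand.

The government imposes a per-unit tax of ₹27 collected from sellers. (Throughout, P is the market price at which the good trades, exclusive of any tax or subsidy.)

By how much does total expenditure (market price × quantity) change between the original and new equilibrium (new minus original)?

-1790.64

Initially, 1754 - 4P = P + 464, so 1290 = 5P and P = 258, Q = 722.
Since sellers keep the price net of the tax, the effective supply curve becomes Qs = P + 437.
Equate the new curves: 1754 - 4P = P + 437, giving 1317 = 5P, P = 263.4, Q = 700.4.
Expenditure moves from 258×722 = 186276 to 263.4×700.4 = 184485.36; change = -1790.64.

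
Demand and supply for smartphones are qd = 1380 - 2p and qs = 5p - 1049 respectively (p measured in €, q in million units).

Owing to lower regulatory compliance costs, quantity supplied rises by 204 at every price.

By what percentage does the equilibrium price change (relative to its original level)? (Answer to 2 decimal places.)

Solve the original market: 1380 - 2p = 5p - 1049, hence p = 347 and q = 686.
With the change applied: demand qd = 1380 - 2p, supply qs = 5p - 845.
Setting them equal: 1380 - 2p = 5p - 845 → 2225 = 7p, so p = 2225/7 ≈ 317.8571 and q = 5210/7 ≈ 744.2857.
%Δp = (317.8571 − 347) / 347 × 100 = -8.40%.

-8.40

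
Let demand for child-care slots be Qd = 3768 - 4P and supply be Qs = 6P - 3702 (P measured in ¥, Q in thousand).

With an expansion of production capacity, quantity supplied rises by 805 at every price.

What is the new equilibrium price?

Before the shock: 3768 - 4P = 6P - 3702 ⇒ 7470 = 10P ⇒ P = 747, Q = 780.
With the change applied: demand Qd = 3768 - 4P, supply Qs = 6P - 2897.
Clearing the new market: 3768 - 4P = 6P - 2897, so P = 666.5 and Q = 1102.

666.5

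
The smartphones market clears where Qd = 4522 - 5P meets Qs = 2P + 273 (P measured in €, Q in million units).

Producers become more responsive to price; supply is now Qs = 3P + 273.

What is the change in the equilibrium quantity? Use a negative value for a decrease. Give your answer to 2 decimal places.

+379.38

Before the shock: 4522 - 5P = 2P + 273 ⇒ 4249 = 7P ⇒ P = 607, Q = 1487.
With the change applied: demand Qd = 4522 - 5P, supply Qs = 3P + 273.
New equilibrium: 4522 - 5P = 3P + 273 ⇒ 4249 = 8P ⇒ P = 531.125, Q = 1866.375.
ΔQ = 1866.375 − 1487 = +379.38.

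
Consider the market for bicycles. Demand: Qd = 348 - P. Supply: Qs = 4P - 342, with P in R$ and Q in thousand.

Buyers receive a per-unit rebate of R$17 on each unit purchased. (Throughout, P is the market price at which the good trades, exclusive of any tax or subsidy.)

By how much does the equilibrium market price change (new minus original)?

Before the shock: 348 - P = 4P - 342 ⇒ 690 = 5P ⇒ P = 138, Q = 210.
Since buyers' out-of-pocket price is the market price minus the rebate, the effective demand curve becomes Qd = 365 - P.
Equate the new curves: 365 - P = 4P - 342, giving 707 = 5P, P = 141.4, Q = 223.6.
ΔP = 141.4 − 138 = +3.4.

+3.4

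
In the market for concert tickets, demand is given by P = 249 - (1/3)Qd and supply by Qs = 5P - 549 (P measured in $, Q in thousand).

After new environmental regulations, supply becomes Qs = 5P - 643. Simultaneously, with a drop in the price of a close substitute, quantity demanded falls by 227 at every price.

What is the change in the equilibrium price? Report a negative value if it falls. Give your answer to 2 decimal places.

Original equilibrium: 747 - 3P = 5P - 549 gives 1296 = 8P, so P = 162 and Q = 261.
The shock moves the curves to Qd = 520 - 3P and Qs = 5P - 643.
Equate the new curves: 520 - 3P = 5P - 643, giving 1163 = 8P, P = 145.375, Q = 83.875.
ΔP = 145.375 − 162 = -16.63.

-16.63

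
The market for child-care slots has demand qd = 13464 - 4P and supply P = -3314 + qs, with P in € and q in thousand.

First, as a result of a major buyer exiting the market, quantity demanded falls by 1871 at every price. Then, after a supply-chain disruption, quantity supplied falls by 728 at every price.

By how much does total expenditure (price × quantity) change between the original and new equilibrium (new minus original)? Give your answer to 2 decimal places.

-2944857.64

Solve the original market: 13464 - 4P = P + 3314, hence P = 2030 and q = 5344.
After the shift, demand is qd = 11593 - 4P and supply is qs = P + 2586.
Setting them equal: 11593 - 4P = P + 2586 → 9007 = 5P, so P = 1801.4 and q = 4387.4.
Expenditure moves from 2030×5344 = 10848320 to 1801.4×4387.4 = 7903462.36; change = -2944857.64.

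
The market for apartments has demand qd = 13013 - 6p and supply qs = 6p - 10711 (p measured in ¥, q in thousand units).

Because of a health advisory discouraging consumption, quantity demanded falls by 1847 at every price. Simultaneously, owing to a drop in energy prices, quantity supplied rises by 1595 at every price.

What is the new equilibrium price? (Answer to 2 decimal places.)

1690.17

Before the shock: 13013 - 6p = 6p - 10711 ⇒ 23724 = 12p ⇒ p = 1977, q = 1151.
The new curves are qd = 11166 - 6p (demand) and qs = 6p - 9116 (supply).
Setting them equal: 11166 - 6p = 6p - 9116 → 20282 = 12p, so p = 10141/6 ≈ 1690.1667 and q = 1025.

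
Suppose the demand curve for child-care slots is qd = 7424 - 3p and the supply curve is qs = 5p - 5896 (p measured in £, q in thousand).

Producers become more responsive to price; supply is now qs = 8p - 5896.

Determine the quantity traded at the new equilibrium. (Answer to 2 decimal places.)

Original equilibrium: 7424 - 3p = 5p - 5896 gives 13320 = 8p, so p = 1665 and q = 2429.
The new curves are qd = 7424 - 3p (demand) and qs = 8p - 5896 (supply).
Clearing the new market: 7424 - 3p = 8p - 5896, so p = 13320/11 ≈ 1210.9091 and q = 41704/11 ≈ 3791.2727.

3791.27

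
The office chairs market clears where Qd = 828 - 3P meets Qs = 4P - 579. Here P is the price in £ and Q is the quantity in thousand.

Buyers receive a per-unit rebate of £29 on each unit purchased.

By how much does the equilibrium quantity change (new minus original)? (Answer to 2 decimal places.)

+49.71

Solve the original market: 828 - 3P = 4P - 579, hence P = 201 and Q = 225.
Since buyers' out-of-pocket price is the market price minus the rebate, the effective demand curve becomes Qd = 915 - 3P.
New equilibrium: 915 - 3P = 4P - 579 ⇒ 1494 = 7P ⇒ P = 1494/7 ≈ 213.4286, Q = 1923/7 ≈ 274.7143.
ΔQ = 274.7143 − 225 = +49.71.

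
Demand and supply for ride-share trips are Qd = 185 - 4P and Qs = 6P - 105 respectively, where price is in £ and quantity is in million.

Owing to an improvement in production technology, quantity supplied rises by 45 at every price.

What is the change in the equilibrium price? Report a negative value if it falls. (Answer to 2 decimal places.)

Solve the original market: 185 - 4P = 6P - 105, hence P = 29 and Q = 69.
After the shift, demand is Qd = 185 - 4P and supply is Qs = 6P - 60.
Clearing the new market: 185 - 4P = 6P - 60, so P = 24.5 and Q = 87.
ΔP = 24.5 − 29 = -4.50.

-4.50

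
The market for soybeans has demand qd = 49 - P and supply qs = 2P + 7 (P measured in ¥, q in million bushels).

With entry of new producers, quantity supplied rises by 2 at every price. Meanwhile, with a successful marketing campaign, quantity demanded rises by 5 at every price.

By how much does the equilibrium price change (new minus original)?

Before the shock: 49 - P = 2P + 7 ⇒ 42 = 3P ⇒ P = 14, q = 35.
The new curves are qd = 54 - P (demand) and qs = 2P + 9 (supply).
Equate the new curves: 54 - P = 2P + 9, giving 45 = 3P, P = 15, q = 39.
ΔP = 15 − 14 = +1.

+1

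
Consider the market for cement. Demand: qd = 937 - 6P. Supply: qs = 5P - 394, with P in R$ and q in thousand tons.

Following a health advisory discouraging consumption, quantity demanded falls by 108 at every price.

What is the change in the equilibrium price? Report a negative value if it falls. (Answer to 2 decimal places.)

Before the shock: 937 - 6P = 5P - 394 ⇒ 1331 = 11P ⇒ P = 121, q = 211.
After the shift, demand is qd = 829 - 6P and supply is qs = 5P - 394.
Clearing the new market: 829 - 6P = 5P - 394, so P = 1223/11 ≈ 111.1818 and q = 1781/11 ≈ 161.9091.
ΔP = 111.1818 − 121 = -9.82.

-9.82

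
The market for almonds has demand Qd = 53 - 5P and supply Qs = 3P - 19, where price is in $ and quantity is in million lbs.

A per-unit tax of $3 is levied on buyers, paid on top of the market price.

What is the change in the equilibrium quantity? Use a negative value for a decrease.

-5.625

Before the shock: 53 - 5P = 3P - 19 ⇒ 72 = 8P ⇒ P = 9, Q = 8.
Since buyers pay the price plus the tax, the effective demand curve becomes Qd = 38 - 5P.
Clearing the new market: 38 - 5P = 3P - 19, so P = 7.125 and Q = 2.375.
ΔQ = 2.375 − 8 = -5.625.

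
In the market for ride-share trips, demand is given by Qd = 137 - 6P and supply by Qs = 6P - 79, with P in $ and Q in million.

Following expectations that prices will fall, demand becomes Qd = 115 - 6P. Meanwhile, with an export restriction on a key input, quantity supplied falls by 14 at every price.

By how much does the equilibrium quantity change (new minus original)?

Before the shock: 137 - 6P = 6P - 79 ⇒ 216 = 12P ⇒ P = 18, Q = 29.
The shock moves the curves to Qd = 115 - 6P and Qs = 6P - 93.
Setting them equal: 115 - 6P = 6P - 93 → 208 = 12P, so P = 52/3 ≈ 17.3333 and Q = 11.
ΔQ = 11 − 29 = -18.

-18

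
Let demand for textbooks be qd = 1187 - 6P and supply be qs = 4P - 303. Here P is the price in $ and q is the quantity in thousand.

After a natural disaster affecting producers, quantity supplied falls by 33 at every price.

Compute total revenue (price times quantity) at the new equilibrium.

41608.36

Initially, 1187 - 6P = 4P - 303, so 1490 = 10P and P = 149, q = 293.
After the shift, demand is qd = 1187 - 6P and supply is qs = 4P - 336.
New equilibrium: 1187 - 6P = 4P - 336 ⇒ 1523 = 10P ⇒ P = 152.3, q = 273.2.
New expenditure = 152.3 × 273.2 = 41608.36.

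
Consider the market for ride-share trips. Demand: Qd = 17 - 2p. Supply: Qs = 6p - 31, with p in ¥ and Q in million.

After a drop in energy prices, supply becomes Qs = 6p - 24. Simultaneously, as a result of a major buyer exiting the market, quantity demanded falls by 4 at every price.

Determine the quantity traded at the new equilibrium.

3.75

Solve the original market: 17 - 2p = 6p - 31, hence p = 6 and Q = 5.
The shock moves the curves to Qd = 13 - 2p and Qs = 6p - 24.
Setting them equal: 13 - 2p = 6p - 24 → 37 = 8p, so p = 4.625 and Q = 3.75.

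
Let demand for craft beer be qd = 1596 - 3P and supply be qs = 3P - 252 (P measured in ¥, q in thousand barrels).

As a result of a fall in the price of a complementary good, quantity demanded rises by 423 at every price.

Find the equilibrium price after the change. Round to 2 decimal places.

378.50

Original equilibrium: 1596 - 3P = 3P - 252 gives 1848 = 6P, so P = 308 and q = 672.
The shock moves the curves to qd = 2019 - 3P and qs = 3P - 252.
Setting them equal: 2019 - 3P = 3P - 252 → 2271 = 6P, so P = 378.5 and q = 883.5.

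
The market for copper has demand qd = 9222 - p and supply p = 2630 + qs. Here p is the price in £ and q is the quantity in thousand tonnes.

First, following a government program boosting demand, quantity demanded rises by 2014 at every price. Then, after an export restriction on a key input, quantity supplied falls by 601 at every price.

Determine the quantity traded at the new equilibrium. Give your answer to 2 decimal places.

4002.50

Solve the original market: 9222 - p = p - 2630, hence p = 5926 and q = 3296.
The shock moves the curves to qd = 11236 - p and qs = p - 3231.
New equilibrium: 11236 - p = p - 3231 ⇒ 14467 = 2p ⇒ p = 7233.5, q = 4002.5.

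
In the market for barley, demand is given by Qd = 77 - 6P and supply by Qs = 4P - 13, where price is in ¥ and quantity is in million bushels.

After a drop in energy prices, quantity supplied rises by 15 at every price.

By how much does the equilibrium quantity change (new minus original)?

Before the shock: 77 - 6P = 4P - 13 ⇒ 90 = 10P ⇒ P = 9, Q = 23.
The shock moves the curves to Qd = 77 - 6P and Qs = 4P + 2.
Clearing the new market: 77 - 6P = 4P + 2, so P = 7.5 and Q = 32.
ΔQ = 32 − 23 = +9.

+9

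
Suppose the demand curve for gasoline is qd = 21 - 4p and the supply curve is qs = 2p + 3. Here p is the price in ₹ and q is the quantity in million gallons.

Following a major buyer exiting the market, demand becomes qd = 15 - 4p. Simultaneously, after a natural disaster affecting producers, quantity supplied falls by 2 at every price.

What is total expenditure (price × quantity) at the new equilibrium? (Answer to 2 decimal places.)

Original equilibrium: 21 - 4p = 2p + 3 gives 18 = 6p, so p = 3 and q = 9.
After the shift, demand is qd = 15 - 4p and supply is qs = 2p + 1.
New equilibrium: 15 - 4p = 2p + 1 ⇒ 14 = 6p ⇒ p = 7/3 ≈ 2.3333, q = 17/3 ≈ 5.6667.
New expenditure = 2.3333 × 5.6667 = 13.22.

13.22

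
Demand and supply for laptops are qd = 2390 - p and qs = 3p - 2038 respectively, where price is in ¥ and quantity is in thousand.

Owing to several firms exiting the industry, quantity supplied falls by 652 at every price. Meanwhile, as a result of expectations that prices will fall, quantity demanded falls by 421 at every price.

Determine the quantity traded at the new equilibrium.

Before the shock: 2390 - p = 3p - 2038 ⇒ 4428 = 4p ⇒ p = 1107, q = 1283.
The new curves are qd = 1969 - p (demand) and qs = 3p - 2690 (supply).
New equilibrium: 1969 - p = 3p - 2690 ⇒ 4659 = 4p ⇒ p = 1164.75, q = 804.25.

804.25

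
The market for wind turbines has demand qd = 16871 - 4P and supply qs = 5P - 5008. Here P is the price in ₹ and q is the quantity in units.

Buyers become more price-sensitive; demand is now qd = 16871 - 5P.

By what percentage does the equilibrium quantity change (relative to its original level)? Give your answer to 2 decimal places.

-17.01

Solve the original market: 16871 - 4P = 5P - 5008, hence P = 2431 and q = 7147.
After the shift, demand is qd = 16871 - 5P and supply is qs = 5P - 5008.
Clearing the new market: 16871 - 5P = 5P - 5008, so P = 2187.9 and q = 5931.5.
%Δq = (5931.5 − 7147) / 7147 × 100 = -17.01%.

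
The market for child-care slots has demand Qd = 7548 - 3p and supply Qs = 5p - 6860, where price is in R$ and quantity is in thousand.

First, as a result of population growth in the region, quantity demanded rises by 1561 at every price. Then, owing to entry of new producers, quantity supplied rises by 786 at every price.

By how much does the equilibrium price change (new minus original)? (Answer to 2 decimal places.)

+96.88

Before the shock: 7548 - 3p = 5p - 6860 ⇒ 14408 = 8p ⇒ p = 1801, Q = 2145.
The shock moves the curves to Qd = 9109 - 3p and Qs = 5p - 6074.
Clearing the new market: 9109 - 3p = 5p - 6074, so p = 1897.875 and Q = 3415.375.
Δp = 1897.875 − 1801 = +96.88.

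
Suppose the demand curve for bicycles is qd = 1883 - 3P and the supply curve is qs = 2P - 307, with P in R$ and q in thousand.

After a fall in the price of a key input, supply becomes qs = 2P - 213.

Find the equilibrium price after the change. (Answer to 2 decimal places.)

Original equilibrium: 1883 - 3P = 2P - 307 gives 2190 = 5P, so P = 438 and q = 569.
With the change applied: demand qd = 1883 - 3P, supply qs = 2P - 213.
Setting them equal: 1883 - 3P = 2P - 213 → 2096 = 5P, so P = 419.2 and q = 625.4.

419.20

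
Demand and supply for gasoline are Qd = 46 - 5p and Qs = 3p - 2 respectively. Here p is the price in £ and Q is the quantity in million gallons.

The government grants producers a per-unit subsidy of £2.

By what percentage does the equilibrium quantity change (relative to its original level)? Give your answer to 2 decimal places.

+23.44

Initially, 46 - 5p = 3p - 2, so 48 = 8p and p = 6, Q = 16.
Since sellers receive the price plus the subsidy, the effective supply curve becomes Qs = 3p + 4.
Setting them equal: 46 - 5p = 3p + 4 → 42 = 8p, so p = 5.25 and Q = 19.75.
%ΔQ = (19.75 − 16) / 16 × 100 = +23.44%.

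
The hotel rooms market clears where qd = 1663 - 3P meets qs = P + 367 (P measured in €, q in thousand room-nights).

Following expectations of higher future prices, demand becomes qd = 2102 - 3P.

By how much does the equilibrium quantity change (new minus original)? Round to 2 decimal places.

+109.75

Before the shock: 1663 - 3P = P + 367 ⇒ 1296 = 4P ⇒ P = 324, q = 691.
The new curves are qd = 2102 - 3P (demand) and qs = P + 367 (supply).
Equate the new curves: 2102 - 3P = P + 367, giving 1735 = 4P, P = 433.75, q = 800.75.
Δq = 800.75 − 691 = +109.75.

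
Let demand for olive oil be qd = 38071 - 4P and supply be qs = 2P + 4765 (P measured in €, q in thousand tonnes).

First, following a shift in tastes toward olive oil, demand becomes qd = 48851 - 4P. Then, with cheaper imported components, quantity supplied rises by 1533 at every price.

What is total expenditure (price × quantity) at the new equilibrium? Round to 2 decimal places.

145264121.72

Before the shock: 38071 - 4P = 2P + 4765 ⇒ 33306 = 6P ⇒ P = 5551, q = 15867.
The shock moves the curves to qd = 48851 - 4P and qs = 2P + 6298.
Setting them equal: 48851 - 4P = 2P + 6298 → 42553 = 6P, so P = 42553/6 ≈ 7092.1667 and q = 61447/3 ≈ 20482.3333.
New expenditure = 7092.1667 × 20482.3333 = 145264121.72.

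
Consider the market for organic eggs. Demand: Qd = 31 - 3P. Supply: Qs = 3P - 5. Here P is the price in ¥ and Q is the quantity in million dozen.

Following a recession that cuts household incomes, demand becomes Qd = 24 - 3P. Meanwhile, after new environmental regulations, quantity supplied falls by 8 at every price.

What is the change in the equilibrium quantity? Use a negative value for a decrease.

Original equilibrium: 31 - 3P = 3P - 5 gives 36 = 6P, so P = 6 and Q = 13.
The shock moves the curves to Qd = 24 - 3P and Qs = 3P - 13.
Setting them equal: 24 - 3P = 3P - 13 → 37 = 6P, so P = 37/6 ≈ 6.1667 and Q = 5.5.
ΔQ = 5.5 − 13 = -7.5.

-7.5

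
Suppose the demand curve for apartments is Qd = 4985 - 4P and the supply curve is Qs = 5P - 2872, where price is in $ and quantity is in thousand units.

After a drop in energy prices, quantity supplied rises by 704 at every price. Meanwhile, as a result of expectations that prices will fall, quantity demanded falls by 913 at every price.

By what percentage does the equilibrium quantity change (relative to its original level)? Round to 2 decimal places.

-13.02

Before the shock: 4985 - 4P = 5P - 2872 ⇒ 7857 = 9P ⇒ P = 873, Q = 1493.
The new curves are Qd = 4072 - 4P (demand) and Qs = 5P - 2168 (supply).
Equate the new curves: 4072 - 4P = 5P - 2168, giving 6240 = 9P, P = 2080/3 ≈ 693.3333, Q = 3896/3 ≈ 1298.6667.
%ΔQ = (1298.6667 − 1493) / 1493 × 100 = -13.02%.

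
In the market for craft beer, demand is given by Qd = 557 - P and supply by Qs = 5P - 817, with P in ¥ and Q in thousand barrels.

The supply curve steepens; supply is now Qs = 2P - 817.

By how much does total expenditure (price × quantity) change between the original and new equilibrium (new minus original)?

-29770

Before the shock: 557 - P = 5P - 817 ⇒ 1374 = 6P ⇒ P = 229, Q = 328.
The shock moves the curves to Qd = 557 - P and Qs = 2P - 817.
New equilibrium: 557 - P = 2P - 817 ⇒ 1374 = 3P ⇒ P = 458, Q = 99.
Expenditure moves from 229×328 = 75112 to 458×99 = 45342; change = -29770.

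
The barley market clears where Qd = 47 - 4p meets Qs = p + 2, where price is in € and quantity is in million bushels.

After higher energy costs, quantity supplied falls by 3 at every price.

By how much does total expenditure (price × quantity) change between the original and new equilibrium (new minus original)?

-16.44

Initially, 47 - 4p = p + 2, so 45 = 5p and p = 9, Q = 11.
The shock moves the curves to Qd = 47 - 4p and Qs = p - 1.
Setting them equal: 47 - 4p = p - 1 → 48 = 5p, so p = 9.6 and Q = 8.6.
Expenditure moves from 9×11 = 99 to 9.6×8.6 = 82.56; change = -16.44.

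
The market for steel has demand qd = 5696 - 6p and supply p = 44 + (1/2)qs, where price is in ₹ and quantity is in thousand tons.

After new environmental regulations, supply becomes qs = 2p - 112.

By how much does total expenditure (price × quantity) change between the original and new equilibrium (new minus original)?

Before the shock: 5696 - 6p = 2p - 88 ⇒ 5784 = 8p ⇒ p = 723, q = 1358.
The shock moves the curves to qd = 5696 - 6p and qs = 2p - 112.
Setting them equal: 5696 - 6p = 2p - 112 → 5808 = 8p, so p = 726 and q = 1340.
Expenditure moves from 723×1358 = 981834 to 726×1340 = 972840; change = -8994.

-8994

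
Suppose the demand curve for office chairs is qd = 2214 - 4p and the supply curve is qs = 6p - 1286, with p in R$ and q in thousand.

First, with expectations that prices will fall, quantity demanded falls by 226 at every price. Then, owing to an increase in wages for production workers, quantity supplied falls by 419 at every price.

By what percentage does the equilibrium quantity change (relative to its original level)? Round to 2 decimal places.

Initially, 2214 - 4p = 6p - 1286, so 3500 = 10p and p = 350, q = 814.
The new curves are qd = 1988 - 4p (demand) and qs = 6p - 1705 (supply).
Setting them equal: 1988 - 4p = 6p - 1705 → 3693 = 10p, so p = 369.3 and q = 510.8.
%Δq = (510.8 − 814) / 814 × 100 = -37.25%.

-37.25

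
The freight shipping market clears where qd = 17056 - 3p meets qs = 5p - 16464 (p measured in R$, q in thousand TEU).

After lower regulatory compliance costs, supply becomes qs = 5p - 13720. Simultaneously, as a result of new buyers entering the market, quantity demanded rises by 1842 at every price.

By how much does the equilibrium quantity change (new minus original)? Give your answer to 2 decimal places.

Before the shock: 17056 - 3p = 5p - 16464 ⇒ 33520 = 8p ⇒ p = 4190, q = 4486.
The new curves are qd = 18898 - 3p (demand) and qs = 5p - 13720 (supply).
New equilibrium: 18898 - 3p = 5p - 13720 ⇒ 32618 = 8p ⇒ p = 4077.25, q = 6666.25.
Δq = 6666.25 − 4486 = +2180.25.

+2180.25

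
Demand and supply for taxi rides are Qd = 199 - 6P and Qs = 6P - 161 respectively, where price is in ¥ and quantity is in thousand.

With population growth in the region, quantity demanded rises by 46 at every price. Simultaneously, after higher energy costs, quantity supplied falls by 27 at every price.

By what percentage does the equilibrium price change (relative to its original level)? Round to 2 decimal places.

Solve the original market: 199 - 6P = 6P - 161, hence P = 30 and Q = 19.
After the shift, demand is Qd = 245 - 6P and supply is Qs = 6P - 188.
Clearing the new market: 245 - 6P = 6P - 188, so P = 433/12 ≈ 36.0833 and Q = 28.5.
%ΔP = (36.0833 − 30) / 30 × 100 = +20.28%.

+20.28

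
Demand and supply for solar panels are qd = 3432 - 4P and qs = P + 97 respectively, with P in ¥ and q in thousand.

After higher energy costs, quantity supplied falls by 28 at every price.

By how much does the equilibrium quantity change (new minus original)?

Original equilibrium: 3432 - 4P = P + 97 gives 3335 = 5P, so P = 667 and q = 764.
The shock moves the curves to qd = 3432 - 4P and qs = P + 69.
Setting them equal: 3432 - 4P = P + 69 → 3363 = 5P, so P = 672.6 and q = 741.6.
Δq = 741.6 − 764 = -22.4.

-22.4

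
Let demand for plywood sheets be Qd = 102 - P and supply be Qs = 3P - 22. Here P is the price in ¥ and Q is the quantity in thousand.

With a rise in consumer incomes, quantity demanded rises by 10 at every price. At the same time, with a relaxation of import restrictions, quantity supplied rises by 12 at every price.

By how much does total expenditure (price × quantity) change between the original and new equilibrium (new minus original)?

Initially, 102 - P = 3P - 22, so 124 = 4P and P = 31, Q = 71.
The new curves are Qd = 112 - P (demand) and Qs = 3P - 10 (supply).
Setting them equal: 112 - P = 3P - 10 → 122 = 4P, so P = 30.5 and Q = 81.5.
Expenditure moves from 31×71 = 2201 to 30.5×81.5 = 2485.75; change = +284.75.

+284.75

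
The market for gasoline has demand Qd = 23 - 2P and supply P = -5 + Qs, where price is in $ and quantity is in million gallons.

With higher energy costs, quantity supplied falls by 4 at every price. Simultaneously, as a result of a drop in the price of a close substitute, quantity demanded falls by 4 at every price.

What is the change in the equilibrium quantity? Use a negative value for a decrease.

-4

Initially, 23 - 2P = P + 5, so 18 = 3P and P = 6, Q = 11.
With the change applied: demand Qd = 19 - 2P, supply Qs = P + 1.
Equate the new curves: 19 - 2P = P + 1, giving 18 = 3P, P = 6, Q = 7.
ΔQ = 7 − 11 = -4.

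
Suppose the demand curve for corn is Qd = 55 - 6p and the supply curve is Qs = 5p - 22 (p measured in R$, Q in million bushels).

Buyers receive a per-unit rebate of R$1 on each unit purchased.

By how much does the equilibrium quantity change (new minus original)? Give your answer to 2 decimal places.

+2.73

Solve the original market: 55 - 6p = 5p - 22, hence p = 7 and Q = 13.
Since buyers' out-of-pocket price is the market price minus the rebate, the effective demand curve becomes Qd = 61 - 6p.
Equate the new curves: 61 - 6p = 5p - 22, giving 83 = 11p, p = 83/11 ≈ 7.5455, Q = 173/11 ≈ 15.7273.
ΔQ = 15.7273 − 13 = +2.73.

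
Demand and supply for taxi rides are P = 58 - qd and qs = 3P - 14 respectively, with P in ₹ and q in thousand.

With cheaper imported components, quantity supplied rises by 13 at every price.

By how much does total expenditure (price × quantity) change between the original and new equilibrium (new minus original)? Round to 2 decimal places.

Initially, 58 - P = 3P - 14, so 72 = 4P and P = 18, q = 40.
With the change applied: demand qd = 58 - P, supply qs = 3P - 1.
Equate the new curves: 58 - P = 3P - 1, giving 59 = 4P, P = 14.75, q = 43.25.
Expenditure moves from 18×40 = 720 to 14.75×43.25 = 637.9375; change = -82.06.

-82.06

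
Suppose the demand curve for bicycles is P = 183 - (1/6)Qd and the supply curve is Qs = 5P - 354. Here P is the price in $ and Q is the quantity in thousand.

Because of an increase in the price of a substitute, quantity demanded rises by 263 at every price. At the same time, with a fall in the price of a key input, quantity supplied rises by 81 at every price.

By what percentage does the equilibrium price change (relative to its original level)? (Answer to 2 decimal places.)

+12.53

Original equilibrium: 1098 - 6P = 5P - 354 gives 1452 = 11P, so P = 132 and Q = 306.
With the change applied: demand Qd = 1361 - 6P, supply Qs = 5P - 273.
Equate the new curves: 1361 - 6P = 5P - 273, giving 1634 = 11P, P = 1634/11 ≈ 148.5455, Q = 5167/11 ≈ 469.7273.
%ΔP = (148.5455 − 132) / 132 × 100 = +12.53%.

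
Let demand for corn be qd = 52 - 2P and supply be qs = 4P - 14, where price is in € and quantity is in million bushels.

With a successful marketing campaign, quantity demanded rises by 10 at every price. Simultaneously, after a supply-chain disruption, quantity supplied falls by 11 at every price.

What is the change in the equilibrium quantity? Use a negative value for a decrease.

+3

Before the shock: 52 - 2P = 4P - 14 ⇒ 66 = 6P ⇒ P = 11, q = 30.
After the shift, demand is qd = 62 - 2P and supply is qs = 4P - 25.
New equilibrium: 62 - 2P = 4P - 25 ⇒ 87 = 6P ⇒ P = 14.5, q = 33.
Δq = 33 − 30 = +3.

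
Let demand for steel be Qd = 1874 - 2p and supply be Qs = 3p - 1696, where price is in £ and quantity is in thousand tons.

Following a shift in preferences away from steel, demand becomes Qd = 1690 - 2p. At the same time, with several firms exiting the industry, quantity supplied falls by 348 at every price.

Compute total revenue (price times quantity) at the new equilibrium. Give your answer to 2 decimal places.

146671.52

Before the shock: 1874 - 2p = 3p - 1696 ⇒ 3570 = 5p ⇒ p = 714, Q = 446.
After the shift, demand is Qd = 1690 - 2p and supply is Qs = 3p - 2044.
New equilibrium: 1690 - 2p = 3p - 2044 ⇒ 3734 = 5p ⇒ p = 746.8, Q = 196.4.
New expenditure = 746.8 × 196.4 = 146671.52.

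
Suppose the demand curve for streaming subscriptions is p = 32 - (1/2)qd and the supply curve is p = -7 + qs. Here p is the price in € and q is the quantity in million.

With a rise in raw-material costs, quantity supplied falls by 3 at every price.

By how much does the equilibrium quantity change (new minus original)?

Original equilibrium: 64 - 2p = p + 7 gives 57 = 3p, so p = 19 and q = 26.
With the change applied: demand qd = 64 - 2p, supply qs = p + 4.
New equilibrium: 64 - 2p = p + 4 ⇒ 60 = 3p ⇒ p = 20, q = 24.
Δq = 24 − 26 = -2.

-2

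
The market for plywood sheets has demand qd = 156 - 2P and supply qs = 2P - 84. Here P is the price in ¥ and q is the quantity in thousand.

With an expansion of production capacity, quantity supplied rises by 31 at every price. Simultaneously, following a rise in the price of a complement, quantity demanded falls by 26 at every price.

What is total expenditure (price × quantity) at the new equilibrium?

Before the shock: 156 - 2P = 2P - 84 ⇒ 240 = 4P ⇒ P = 60, q = 36.
After the shift, demand is qd = 130 - 2P and supply is qs = 2P - 53.
Clearing the new market: 130 - 2P = 2P - 53, so P = 45.75 and q = 38.5.
New expenditure = 45.75 × 38.5 = 1761.375.

1761.375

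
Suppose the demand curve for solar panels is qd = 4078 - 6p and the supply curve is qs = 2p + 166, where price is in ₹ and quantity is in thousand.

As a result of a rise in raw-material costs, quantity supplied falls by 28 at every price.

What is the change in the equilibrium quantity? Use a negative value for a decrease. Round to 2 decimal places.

Original equilibrium: 4078 - 6p = 2p + 166 gives 3912 = 8p, so p = 489 and q = 1144.
The shock moves the curves to qd = 4078 - 6p and qs = 2p + 138.
Clearing the new market: 4078 - 6p = 2p + 138, so p = 492.5 and q = 1123.
Δq = 1123 − 1144 = -21.00.

-21.00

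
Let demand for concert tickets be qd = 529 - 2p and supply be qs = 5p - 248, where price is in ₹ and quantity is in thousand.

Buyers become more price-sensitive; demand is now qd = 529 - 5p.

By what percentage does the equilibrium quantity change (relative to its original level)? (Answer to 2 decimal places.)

-54.23

Initially, 529 - 2p = 5p - 248, so 777 = 7p and p = 111, q = 307.
After the shift, demand is qd = 529 - 5p and supply is qs = 5p - 248.
Setting them equal: 529 - 5p = 5p - 248 → 777 = 10p, so p = 77.7 and q = 140.5.
%Δq = (140.5 − 307) / 307 × 100 = -54.23%.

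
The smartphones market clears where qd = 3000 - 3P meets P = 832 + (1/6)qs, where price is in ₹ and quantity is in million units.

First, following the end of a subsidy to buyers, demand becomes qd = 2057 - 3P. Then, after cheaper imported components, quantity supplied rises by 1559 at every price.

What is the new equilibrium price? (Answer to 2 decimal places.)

610.00

Initially, 3000 - 3P = 6P - 4992, so 7992 = 9P and P = 888, q = 336.
With the change applied: demand qd = 2057 - 3P, supply qs = 6P - 3433.
Clearing the new market: 2057 - 3P = 6P - 3433, so P = 610 and q = 227.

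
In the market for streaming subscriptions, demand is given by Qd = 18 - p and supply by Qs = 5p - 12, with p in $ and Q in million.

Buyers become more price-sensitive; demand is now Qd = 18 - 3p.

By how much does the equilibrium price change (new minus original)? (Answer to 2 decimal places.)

Original equilibrium: 18 - p = 5p - 12 gives 30 = 6p, so p = 5 and Q = 13.
The new curves are Qd = 18 - 3p (demand) and Qs = 5p - 12 (supply).
Clearing the new market: 18 - 3p = 5p - 12, so p = 3.75 and Q = 6.75.
Δp = 3.75 − 5 = -1.25.

-1.25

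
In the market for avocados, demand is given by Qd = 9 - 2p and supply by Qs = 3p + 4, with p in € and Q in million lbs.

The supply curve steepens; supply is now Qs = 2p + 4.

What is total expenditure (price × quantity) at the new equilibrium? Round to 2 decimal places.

Before the shock: 9 - 2p = 3p + 4 ⇒ 5 = 5p ⇒ p = 1, Q = 7.
After the shift, demand is Qd = 9 - 2p and supply is Qs = 2p + 4.
Setting them equal: 9 - 2p = 2p + 4 → 5 = 4p, so p = 1.25 and Q = 6.5.
New expenditure = 1.25 × 6.5 = 8.13.

8.13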